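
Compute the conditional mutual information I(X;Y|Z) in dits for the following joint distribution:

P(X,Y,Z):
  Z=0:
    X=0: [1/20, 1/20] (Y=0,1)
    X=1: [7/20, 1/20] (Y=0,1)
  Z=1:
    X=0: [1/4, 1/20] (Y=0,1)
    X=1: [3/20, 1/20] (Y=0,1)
0.0142 dits

Conditional mutual information: I(X;Y|Z) = H(X|Z) + H(Y|Z) - H(X,Y|Z)

H(Z) = 0.3010
H(X,Z) = 0.5558 → H(X|Z) = 0.2548
H(Y,Z) = 0.5184 → H(Y|Z) = 0.2173
H(X,Y,Z) = 0.7589 → H(X,Y|Z) = 0.4579

I(X;Y|Z) = 0.2548 + 0.2173 - 0.4579 = 0.0142 dits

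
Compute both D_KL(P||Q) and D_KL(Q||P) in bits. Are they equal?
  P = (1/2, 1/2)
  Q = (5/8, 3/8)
D_KL(P||Q) = 0.0466, D_KL(Q||P) = 0.0456

KL divergence is not symmetric: D_KL(P||Q) ≠ D_KL(Q||P) in general.

D_KL(P||Q) = 0.0466 bits
D_KL(Q||P) = 0.0456 bits

No, they are not equal!

This asymmetry is why KL divergence is not a true distance metric.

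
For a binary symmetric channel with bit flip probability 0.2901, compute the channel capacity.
0.1311 bits

For a binary symmetric channel (BSC) with error probability p:
Capacity C = 1 - H(p) bits per symbol

where H(p) = -p log₂(p) - (1-p) log₂(1-p) is the binary entropy function.

H(0.2901) = 0.8689 bits
C = 1 - 0.8689 = 0.1311 bits per symbol

This means we can reliably transmit up to 0.1311 bits of information per channel use.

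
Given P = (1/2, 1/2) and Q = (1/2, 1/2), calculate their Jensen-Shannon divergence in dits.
0.0000 dits

Jensen-Shannon divergence is:
JSD(P||Q) = 0.5 × D_KL(P||M) + 0.5 × D_KL(Q||M)
where M = 0.5 × (P + Q) is the mixture distribution.

M = 0.5 × (1/2, 1/2) + 0.5 × (1/2, 1/2) = (1/2, 1/2)

D_KL(P||M) = 0.0000 dits
D_KL(Q||M) = 0.0000 dits

JSD(P||Q) = 0.5 × 0.0000 + 0.5 × 0.0000 = 0.0000 dits

Unlike KL divergence, JSD is symmetric and bounded: 0 ≤ JSD ≤ log(2).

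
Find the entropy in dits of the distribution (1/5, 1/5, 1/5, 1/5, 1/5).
0.6990 dits

Shannon entropy is H(X) = -Σ p(x) log p(x).

For P = (1/5, 1/5, 1/5, 1/5, 1/5):
H = -1/5 × log_10(1/5) -1/5 × log_10(1/5) -1/5 × log_10(1/5) -1/5 × log_10(1/5) -1/5 × log_10(1/5)
H = 0.6990 dits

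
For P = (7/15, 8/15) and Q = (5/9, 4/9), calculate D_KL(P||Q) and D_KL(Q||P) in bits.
D_KL(P||Q) = 0.0229, D_KL(Q||P) = 0.0228

KL divergence is not symmetric: D_KL(P||Q) ≠ D_KL(Q||P) in general.

D_KL(P||Q) = 0.0229 bits
D_KL(Q||P) = 0.0228 bits

No, they are not equal!

This asymmetry is why KL divergence is not a true distance metric.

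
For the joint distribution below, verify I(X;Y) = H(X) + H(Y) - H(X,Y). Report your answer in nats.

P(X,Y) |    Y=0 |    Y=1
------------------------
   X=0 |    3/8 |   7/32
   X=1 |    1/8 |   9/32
I(X;Y) = 0.0516 nats

Mutual information has multiple equivalent forms:
- I(X;Y) = H(X) - H(X|Y)
- I(X;Y) = H(Y) - H(Y|X)
- I(X;Y) = H(X) + H(Y) - H(X,Y)

Computing all quantities:
H(X) = 0.6755, H(Y) = 0.6931, H(X,Y) = 1.3170
H(X|Y) = 0.6238, H(Y|X) = 0.6415

Verification:
H(X) - H(X|Y) = 0.6755 - 0.6238 = 0.0516
H(Y) - H(Y|X) = 0.6931 - 0.6415 = 0.0516
H(X) + H(Y) - H(X,Y) = 0.6755 + 0.6931 - 1.3170 = 0.0516

All forms give I(X;Y) = 0.0516 nats. ✓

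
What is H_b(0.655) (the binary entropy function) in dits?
0.2798 dits

The binary entropy function is:
H(p) = -p log(p) - (1-p) log(1-p)

H(0.655) = -0.655 × log_10(0.655) - 0.345 × log_10(0.345)
H(0.655) = 0.2798 dits

Note: Binary entropy is maximized at p=0.5 (H=1 bit) and minimized at p=0 or p=1 (H=0).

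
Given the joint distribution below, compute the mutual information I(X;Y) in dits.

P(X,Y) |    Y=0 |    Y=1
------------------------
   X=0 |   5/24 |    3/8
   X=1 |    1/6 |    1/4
0.0004 dits

Mutual information: I(X;Y) = H(X) + H(Y) - H(X,Y)

Marginals:
P(X) = (7/12, 5/12), H(X) = 0.2950 dits
P(Y) = (3/8, 5/8), H(Y) = 0.2873 dits

Joint entropy: H(X,Y) = 0.5819 dits

I(X;Y) = 0.2950 + 0.2873 - 0.5819 = 0.0004 dits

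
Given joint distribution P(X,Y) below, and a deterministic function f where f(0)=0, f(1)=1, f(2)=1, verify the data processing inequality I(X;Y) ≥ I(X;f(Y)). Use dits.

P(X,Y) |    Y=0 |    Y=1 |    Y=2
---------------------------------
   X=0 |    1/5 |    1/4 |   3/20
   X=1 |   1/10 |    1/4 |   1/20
I(X;Y) = 0.0100, I(X;f(Y)) = 0.0017, inequality holds: 0.0100 ≥ 0.0017

Data Processing Inequality: For any Markov chain X → Y → Z, we have I(X;Y) ≥ I(X;Z).

Here Z = f(Y) is a deterministic function of Y, forming X → Y → Z.

Original I(X;Y) = 0.0100 dits

After applying f:
P(X,Z) where Z=f(Y):
- P(X,Z=0) = P(X,Y=0)
- P(X,Z=1) = P(X,Y=1) + P(X,Y=2)

I(X;Z) = I(X;f(Y)) = 0.0017 dits

Verification: 0.0100 ≥ 0.0017 ✓

Information cannot be created by processing; the function f can only lose information about X.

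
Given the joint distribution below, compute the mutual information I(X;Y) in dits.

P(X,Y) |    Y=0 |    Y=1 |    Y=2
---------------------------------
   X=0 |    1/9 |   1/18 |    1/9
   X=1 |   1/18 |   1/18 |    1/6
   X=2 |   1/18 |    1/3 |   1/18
0.0768 dits

Mutual information: I(X;Y) = H(X) + H(Y) - H(X,Y)

Marginals:
P(X) = (5/18, 5/18, 4/9), H(X) = 0.4656 dits
P(Y) = (2/9, 4/9, 1/3), H(Y) = 0.4607 dits

Joint entropy: H(X,Y) = 0.8495 dits

I(X;Y) = 0.4656 + 0.4607 - 0.8495 = 0.0768 dits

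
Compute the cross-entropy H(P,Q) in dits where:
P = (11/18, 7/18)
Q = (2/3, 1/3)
0.2932 dits

Cross-entropy: H(P,Q) = -Σ p(x) log q(x)

Alternatively: H(P,Q) = H(P) + D_KL(P||Q)
H(P) = 0.2902 dits
D_KL(P||Q) = 0.0029 dits

H(P,Q) = 0.2902 + 0.0029 = 0.2932 dits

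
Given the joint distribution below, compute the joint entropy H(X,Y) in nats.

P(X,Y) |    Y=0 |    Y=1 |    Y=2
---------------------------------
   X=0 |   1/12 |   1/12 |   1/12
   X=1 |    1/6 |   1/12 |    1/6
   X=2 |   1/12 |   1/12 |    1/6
2.1383 nats

Joint entropy is H(X,Y) = -Σ_{x,y} p(x,y) log p(x,y).

Summing over all non-zero entries:
H(X,Y) = -[1/12·log_e(1/12) + 1/12·log_e(1/12) + 1/12·log_e(1/12) + 1/6·log_e(1/6) + 1/12·log_e(1/12) + 1/6·log_e(1/6) + 1/12·log_e(1/12) + 1/12·log_e(1/12) + 1/6·log_e(1/6)]
H(X,Y) = 2.1383 nats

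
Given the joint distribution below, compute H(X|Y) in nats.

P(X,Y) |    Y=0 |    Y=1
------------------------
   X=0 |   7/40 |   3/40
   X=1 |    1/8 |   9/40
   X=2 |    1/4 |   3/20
1.0378 nats

Using the chain rule: H(X|Y) = H(X,Y) - H(Y)

First, compute H(X,Y) = 1.7260 nats

Marginal P(Y) = (11/20, 9/20)
H(Y) = 0.6881 nats

H(X|Y) = H(X,Y) - H(Y) = 1.7260 - 0.6881 = 1.0378 nats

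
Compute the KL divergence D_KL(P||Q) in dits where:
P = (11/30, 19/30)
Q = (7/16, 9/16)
0.0045 dits

KL divergence: D_KL(P||Q) = Σ p(x) log(p(x)/q(x))

Computing term by term:
  x=0: 11/30 × log_10[(11/30)/(7/16)] = 11/30 × -0.0767 = -0.0281
  x=1: 19/30 × log_10[(19/30)/(9/16)] = 19/30 × 0.0515 = 0.0326

D_KL(P||Q) = 0.0045 dits

Note: KL divergence is always non-negative and equals 0 iff P = Q.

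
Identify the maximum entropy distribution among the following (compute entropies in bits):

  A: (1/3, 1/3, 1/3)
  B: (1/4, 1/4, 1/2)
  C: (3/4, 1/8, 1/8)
A

For a discrete distribution over n outcomes, entropy is maximized by the uniform distribution.

Computing entropies:
H(A) = 1.5850 bits
H(B) = 1.5000 bits
H(C) = 1.0613 bits

The uniform distribution (where all probabilities equal 1/3) achieves the maximum entropy of log_2(3) = 1.5850 bits.

Distribution A has the highest entropy.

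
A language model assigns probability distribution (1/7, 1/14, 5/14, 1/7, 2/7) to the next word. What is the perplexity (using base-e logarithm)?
4.3498

Perplexity is e^H (or exp(H) for natural log).

First, H = -Σ p log p = 1.4701 nats
Perplexity = e^1.4701 = 4.3498

Interpretation: The model's uncertainty is equivalent to choosing uniformly among 4.3 options.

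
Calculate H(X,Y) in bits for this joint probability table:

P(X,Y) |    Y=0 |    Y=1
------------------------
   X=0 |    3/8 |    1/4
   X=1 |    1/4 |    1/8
1.9056 bits

Joint entropy is H(X,Y) = -Σ_{x,y} p(x,y) log p(x,y).

Summing over all non-zero entries:
H(X,Y) = -[3/8·log_2(3/8) + 1/4·log_2(1/4) + 1/4·log_2(1/4) + 1/8·log_2(1/8)]
H(X,Y) = 1.9056 bits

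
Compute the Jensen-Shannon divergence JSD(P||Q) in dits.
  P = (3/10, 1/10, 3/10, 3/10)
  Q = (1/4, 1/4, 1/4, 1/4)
0.0087 dits

Jensen-Shannon divergence is:
JSD(P||Q) = 0.5 × D_KL(P||M) + 0.5 × D_KL(Q||M)
where M = 0.5 × (P + Q) is the mixture distribution.

M = 0.5 × (3/10, 1/10, 3/10, 3/10) + 0.5 × (1/4, 1/4, 1/4, 1/4) = (11/40, 7/40, 11/40, 11/40)

D_KL(P||M) = 0.0097 dits
D_KL(Q||M) = 0.0077 dits

JSD(P||Q) = 0.5 × 0.0097 + 0.5 × 0.0077 = 0.0087 dits

Unlike KL divergence, JSD is symmetric and bounded: 0 ≤ JSD ≤ log(2).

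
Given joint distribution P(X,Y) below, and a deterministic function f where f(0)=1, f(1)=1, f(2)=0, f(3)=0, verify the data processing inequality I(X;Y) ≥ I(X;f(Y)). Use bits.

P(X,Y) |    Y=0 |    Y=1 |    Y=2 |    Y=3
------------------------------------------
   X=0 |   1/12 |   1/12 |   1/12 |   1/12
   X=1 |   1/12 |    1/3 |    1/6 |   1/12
I(X;Y) = 0.0546, I(X;f(Y)) = 0.0102, inequality holds: 0.0546 ≥ 0.0102

Data Processing Inequality: For any Markov chain X → Y → Z, we have I(X;Y) ≥ I(X;Z).

Here Z = f(Y) is a deterministic function of Y, forming X → Y → Z.

Original I(X;Y) = 0.0546 bits

After applying f:
P(X,Z) where Z=f(Y):
- P(X,Z=0) = P(X,Y=2) + P(X,Y=3)
- P(X,Z=1) = P(X,Y=0) + P(X,Y=1)

I(X;Z) = I(X;f(Y)) = 0.0102 bits

Verification: 0.0546 ≥ 0.0102 ✓

Information cannot be created by processing; the function f can only lose information about X.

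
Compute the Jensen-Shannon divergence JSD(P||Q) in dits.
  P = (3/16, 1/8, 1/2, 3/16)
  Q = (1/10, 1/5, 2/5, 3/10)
0.0089 dits

Jensen-Shannon divergence is:
JSD(P||Q) = 0.5 × D_KL(P||M) + 0.5 × D_KL(Q||M)
where M = 0.5 × (P + Q) is the mixture distribution.

M = 0.5 × (3/16, 1/8, 1/2, 3/16) + 0.5 × (1/10, 1/5, 2/5, 3/10) = (0.14375, 0.1625, 9/20, 0.24375)

D_KL(P||M) = 0.0089 dits
D_KL(Q||M) = 0.0089 dits

JSD(P||Q) = 0.5 × 0.0089 + 0.5 × 0.0089 = 0.0089 dits

Unlike KL divergence, JSD is symmetric and bounded: 0 ≤ JSD ≤ log(2).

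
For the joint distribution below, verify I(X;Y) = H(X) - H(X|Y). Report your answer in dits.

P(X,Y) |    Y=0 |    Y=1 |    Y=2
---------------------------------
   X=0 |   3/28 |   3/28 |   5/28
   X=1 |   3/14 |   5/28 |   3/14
I(X;Y) = 0.0025 dits

Mutual information has multiple equivalent forms:
- I(X;Y) = H(X) - H(X|Y)
- I(X;Y) = H(Y) - H(Y|X)
- I(X;Y) = H(X) + H(Y) - H(X,Y)

Computing all quantities:
H(X) = 0.2910, H(Y) = 0.4733, H(X,Y) = 0.7618
H(X|Y) = 0.2885, H(Y|X) = 0.4708

Verification:
H(X) - H(X|Y) = 0.2910 - 0.2885 = 0.0025
H(Y) - H(Y|X) = 0.4733 - 0.4708 = 0.0025
H(X) + H(Y) - H(X,Y) = 0.2910 + 0.4733 - 0.7618 = 0.0025

All forms give I(X;Y) = 0.0025 dits. ✓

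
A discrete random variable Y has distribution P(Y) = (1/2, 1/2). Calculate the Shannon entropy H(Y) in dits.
0.3010 dits

Shannon entropy is H(X) = -Σ p(x) log p(x).

For P = (1/2, 1/2):
H = -1/2 × log_10(1/2) -1/2 × log_10(1/2)
H = 0.3010 dits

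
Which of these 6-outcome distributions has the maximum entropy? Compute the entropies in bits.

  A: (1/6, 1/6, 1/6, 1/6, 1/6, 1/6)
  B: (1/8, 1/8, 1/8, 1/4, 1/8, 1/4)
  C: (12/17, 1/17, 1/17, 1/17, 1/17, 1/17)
A

For a discrete distribution over n outcomes, entropy is maximized by the uniform distribution.

Computing entropies:
H(A) = 2.5850 bits
H(B) = 2.5000 bits
H(C) = 1.5569 bits

The uniform distribution (where all probabilities equal 1/6) achieves the maximum entropy of log_2(6) = 2.5850 bits.

Distribution A has the highest entropy.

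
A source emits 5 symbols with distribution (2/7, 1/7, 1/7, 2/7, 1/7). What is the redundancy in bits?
0.0860 bits

Redundancy measures how far a source is from maximum entropy:
R = H_max - H(X)

Maximum entropy for 5 symbols: H_max = log_2(5) = 2.3219 bits
Actual entropy: H(X) = 2.2359 bits
Redundancy: R = 2.3219 - 2.2359 = 0.0860 bits

This redundancy represents potential for compression: the source could be compressed by 0.0860 bits per symbol.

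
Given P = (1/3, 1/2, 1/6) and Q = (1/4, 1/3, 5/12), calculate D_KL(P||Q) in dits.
0.0634 dits

KL divergence: D_KL(P||Q) = Σ p(x) log(p(x)/q(x))

Computing term by term:
  x=0: 1/3 × log_10[(1/3)/(1/4)] = 1/3 × 0.1249 = 0.0416
  x=1: 1/2 × log_10[(1/2)/(1/3)] = 1/2 × 0.1761 = 0.0880
  x=2: 1/6 × log_10[(1/6)/(5/12)] = 1/6 × -0.3979 = -0.0663

D_KL(P||Q) = 0.0634 dits

Note: KL divergence is always non-negative and equals 0 iff P = Q.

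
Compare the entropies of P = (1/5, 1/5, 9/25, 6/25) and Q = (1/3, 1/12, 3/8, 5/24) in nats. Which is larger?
P

Computing entropies in nats:
H(P) = 1.3541
H(Q) = 1.2679

Distribution P has higher entropy.

Intuition: The distribution closer to uniform (more spread out) has higher entropy.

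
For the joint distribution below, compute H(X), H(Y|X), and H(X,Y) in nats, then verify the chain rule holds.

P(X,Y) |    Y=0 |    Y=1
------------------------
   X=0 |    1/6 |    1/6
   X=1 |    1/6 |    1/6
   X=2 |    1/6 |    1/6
H(X,Y) = 1.7918, H(X) = 1.0986, H(Y|X) = 0.6931 (all in nats)

Chain rule: H(X,Y) = H(X) + H(Y|X)

Left side — joint entropy directly:
H(X,Y) = -Σ p(x,y) log p(x,y) = 1.7918 nats

Right side — compute H(Y|X) from the conditional distributions:
P(X) = (1/3, 1/3, 1/3), so H(X) = 1.0986 nats
H(Y|X) = Σ_x P(X=x) · H(Y|X=x):
  P(Y|X=0) = (1/2, 1/2), H(Y|X=0) = 0.6931, weight P(X=0) = 1/3
  P(Y|X=1) = (1/2, 1/2), H(Y|X=1) = 0.6931, weight P(X=1) = 1/3
  P(Y|X=2) = (1/2, 1/2), H(Y|X=2) = 0.6931, weight P(X=2) = 1/3
H(Y|X) = 0.6931 nats

H(X) + H(Y|X) = 1.0986 + 0.6931 = 1.7918 nats

Both sides equal 1.7918 nats. ✓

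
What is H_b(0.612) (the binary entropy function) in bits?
0.9635 bits

The binary entropy function is:
H(p) = -p log(p) - (1-p) log(1-p)

H(0.612) = -0.612 × log_2(0.612) - 0.388 × log_2(0.388)
H(0.612) = 0.9635 bits

Note: Binary entropy is maximized at p=0.5 (H=1 bit) and minimized at p=0 or p=1 (H=0).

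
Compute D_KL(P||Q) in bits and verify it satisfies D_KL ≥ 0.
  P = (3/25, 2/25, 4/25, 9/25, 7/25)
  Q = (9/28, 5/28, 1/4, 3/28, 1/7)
0.5350 bits

KL divergence satisfies the Gibbs inequality: D_KL(P||Q) ≥ 0 for all distributions P, Q.

D_KL(P||Q) = Σ p(x) log(p(x)/q(x))
Term by term:
  x=0: 3/25 × log_2[(3/25)/(9/28)] = -0.1706
  x=1: 2/25 × log_2[(2/25)/(5/28)] = -0.0927
  x=2: 4/25 × log_2[(4/25)/(1/4)] = -0.1030
  x=3: 9/25 × log_2[(9/25)/(3/28)] = 0.6294
  x=4: 7/25 × log_2[(7/25)/(1/7)] = 0.2718
D_KL(P||Q) = 0.5350 bits

D_KL(P||Q) = 0.5350 ≥ 0 ✓

This non-negativity is a fundamental property: relative entropy cannot be negative because it measures how different Q is from P.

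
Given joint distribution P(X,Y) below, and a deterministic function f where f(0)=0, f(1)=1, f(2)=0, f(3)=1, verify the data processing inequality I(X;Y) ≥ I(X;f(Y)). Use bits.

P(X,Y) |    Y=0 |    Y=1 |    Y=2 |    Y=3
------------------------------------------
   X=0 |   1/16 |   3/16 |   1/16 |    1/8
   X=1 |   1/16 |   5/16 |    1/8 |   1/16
I(X;Y) = 0.0421, I(X;f(Y)) = 0.0019, inequality holds: 0.0421 ≥ 0.0019

Data Processing Inequality: For any Markov chain X → Y → Z, we have I(X;Y) ≥ I(X;Z).

Here Z = f(Y) is a deterministic function of Y, forming X → Y → Z.

Original I(X;Y) = 0.0421 bits

After applying f:
P(X,Z) where Z=f(Y):
- P(X,Z=0) = P(X,Y=0) + P(X,Y=2)
- P(X,Z=1) = P(X,Y=1) + P(X,Y=3)

I(X;Z) = I(X;f(Y)) = 0.0019 bits

Verification: 0.0421 ≥ 0.0019 ✓

Information cannot be created by processing; the function f can only lose information about X.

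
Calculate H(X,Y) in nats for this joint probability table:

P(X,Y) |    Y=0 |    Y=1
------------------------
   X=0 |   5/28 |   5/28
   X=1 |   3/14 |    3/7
1.3085 nats

Joint entropy is H(X,Y) = -Σ_{x,y} p(x,y) log p(x,y).

Summing over all non-zero entries:
H(X,Y) = -[5/28·log_e(5/28) + 5/28·log_e(5/28) + 3/14·log_e(3/14) + 3/7·log_e(3/7)]
H(X,Y) = 1.3085 nats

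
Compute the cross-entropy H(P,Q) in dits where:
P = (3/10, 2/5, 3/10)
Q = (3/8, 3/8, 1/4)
0.4788 dits

Cross-entropy: H(P,Q) = -Σ p(x) log q(x)

Alternatively: H(P,Q) = H(P) + D_KL(P||Q)
H(P) = 0.4729 dits
D_KL(P||Q) = 0.0059 dits

H(P,Q) = 0.4729 + 0.0059 = 0.4788 dits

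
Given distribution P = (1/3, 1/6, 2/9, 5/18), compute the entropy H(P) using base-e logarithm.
1.3549 nats

Shannon entropy is H(X) = -Σ p(x) log p(x).

For P = (1/3, 1/6, 2/9, 5/18):
H = -1/3 × log_e(1/3) -1/6 × log_e(1/6) -2/9 × log_e(2/9) -5/18 × log_e(5/18)
H = 1.3549 nats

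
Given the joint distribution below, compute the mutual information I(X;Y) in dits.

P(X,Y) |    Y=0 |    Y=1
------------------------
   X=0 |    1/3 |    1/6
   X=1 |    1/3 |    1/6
0.0000 dits

Mutual information: I(X;Y) = H(X) + H(Y) - H(X,Y)

Marginals:
P(X) = (1/2, 1/2), H(X) = 0.3010 dits
P(Y) = (2/3, 1/3), H(Y) = 0.2764 dits

Joint entropy: H(X,Y) = 0.5775 dits

I(X;Y) = 0.3010 + 0.2764 - 0.5775 = 0.0000 dits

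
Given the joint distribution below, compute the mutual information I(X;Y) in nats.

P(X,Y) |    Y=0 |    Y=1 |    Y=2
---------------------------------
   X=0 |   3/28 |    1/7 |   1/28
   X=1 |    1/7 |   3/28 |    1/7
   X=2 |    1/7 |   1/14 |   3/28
0.0422 nats

Mutual information: I(X;Y) = H(X) + H(Y) - H(X,Y)

Marginals:
P(X) = (2/7, 11/28, 9/28), H(X) = 1.0898 nats
P(Y) = (11/28, 9/28, 2/7), H(Y) = 1.0898 nats

Joint entropy: H(X,Y) = 2.1374 nats

I(X;Y) = 1.0898 + 1.0898 - 2.1374 = 0.0422 nats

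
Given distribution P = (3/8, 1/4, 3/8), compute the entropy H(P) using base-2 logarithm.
1.5613 bits

Shannon entropy is H(X) = -Σ p(x) log p(x).

For P = (3/8, 1/4, 3/8):
H = -3/8 × log_2(3/8) -1/4 × log_2(1/4) -3/8 × log_2(3/8)
H = 1.5613 bits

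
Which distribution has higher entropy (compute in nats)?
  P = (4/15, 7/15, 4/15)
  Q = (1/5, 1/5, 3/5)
P

Computing entropies in nats:
H(P) = 1.0606
H(Q) = 0.9503

Distribution P has higher entropy.

Intuition: The distribution closer to uniform (more spread out) has higher entropy.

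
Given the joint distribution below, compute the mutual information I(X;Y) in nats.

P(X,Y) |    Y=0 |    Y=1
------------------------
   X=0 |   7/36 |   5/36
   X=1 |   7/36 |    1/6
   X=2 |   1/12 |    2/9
0.0369 nats

Mutual information: I(X;Y) = H(X) + H(Y) - H(X,Y)

Marginals:
P(X) = (1/3, 13/36, 11/36), H(X) = 1.0963 nats
P(Y) = (17/36, 19/36), H(Y) = 0.6916 nats

Joint entropy: H(X,Y) = 1.7510 nats

I(X;Y) = 1.0963 + 0.6916 - 1.7510 = 0.0369 nats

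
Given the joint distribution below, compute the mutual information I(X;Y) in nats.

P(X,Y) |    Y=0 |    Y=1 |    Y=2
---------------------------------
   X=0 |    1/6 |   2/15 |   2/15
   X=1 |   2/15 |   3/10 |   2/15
0.0258 nats

Mutual information: I(X;Y) = H(X) + H(Y) - H(X,Y)

Marginals:
P(X) = (13/30, 17/30), H(X) = 0.6842 nats
P(Y) = (3/10, 13/30, 4/15), H(Y) = 1.0760 nats

Joint entropy: H(X,Y) = 1.7344 nats

I(X;Y) = 0.6842 + 1.0760 - 1.7344 = 0.0258 nats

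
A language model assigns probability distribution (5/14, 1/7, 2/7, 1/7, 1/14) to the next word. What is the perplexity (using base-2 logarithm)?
4.3498

Perplexity is 2^H (or exp(H) for natural log).

First, H = -Σ p log p = 2.1210 bits
Perplexity = 2^2.1210 = 4.3498

Interpretation: The model's uncertainty is equivalent to choosing uniformly among 4.3 options.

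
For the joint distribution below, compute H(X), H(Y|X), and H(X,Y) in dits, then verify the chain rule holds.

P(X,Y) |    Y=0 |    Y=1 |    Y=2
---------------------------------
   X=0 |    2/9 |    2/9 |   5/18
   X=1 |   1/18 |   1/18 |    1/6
H(X,Y) = 0.7140, H(X) = 0.2566, H(Y|X) = 0.4574 (all in dits)

Chain rule: H(X,Y) = H(X) + H(Y|X)

Left side — joint entropy directly:
H(X,Y) = -Σ p(x,y) log p(x,y) = 0.7140 dits

Right side — compute H(Y|X) from the conditional distributions:
P(X) = (13/18, 5/18), so H(X) = 0.2566 dits
H(Y|X) = Σ_x P(X=x) · H(Y|X=x):
  P(Y|X=0) = (4/13, 4/13, 5/13), H(Y|X=0) = 0.4746, weight P(X=0) = 13/18
  P(Y|X=1) = (1/5, 1/5, 3/5), H(Y|X=1) = 0.4127, weight P(X=1) = 5/18
H(Y|X) = 0.4574 dits

H(X) + H(Y|X) = 0.2566 + 0.4574 = 0.7140 dits

Both sides equal 0.7140 dits. ✓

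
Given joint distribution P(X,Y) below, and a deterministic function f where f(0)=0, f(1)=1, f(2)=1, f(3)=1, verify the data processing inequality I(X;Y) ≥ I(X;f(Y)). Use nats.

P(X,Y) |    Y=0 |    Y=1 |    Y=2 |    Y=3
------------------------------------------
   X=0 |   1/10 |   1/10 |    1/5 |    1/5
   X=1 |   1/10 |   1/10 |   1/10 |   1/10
I(X;Y) = 0.0138, I(X;f(Y)) = 0.0051, inequality holds: 0.0138 ≥ 0.0051

Data Processing Inequality: For any Markov chain X → Y → Z, we have I(X;Y) ≥ I(X;Z).

Here Z = f(Y) is a deterministic function of Y, forming X → Y → Z.

Original I(X;Y) = 0.0138 nats

After applying f:
P(X,Z) where Z=f(Y):
- P(X,Z=0) = P(X,Y=0)
- P(X,Z=1) = P(X,Y=1) + P(X,Y=2) + P(X,Y=3)

I(X;Z) = I(X;f(Y)) = 0.0051 nats

Verification: 0.0138 ≥ 0.0051 ✓

Information cannot be created by processing; the function f can only lose information about X.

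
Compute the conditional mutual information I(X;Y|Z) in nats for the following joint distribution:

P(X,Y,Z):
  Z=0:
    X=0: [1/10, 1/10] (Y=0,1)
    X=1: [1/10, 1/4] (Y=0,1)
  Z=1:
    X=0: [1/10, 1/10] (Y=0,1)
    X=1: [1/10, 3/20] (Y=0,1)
0.0147 nats

Conditional mutual information: I(X;Y|Z) = H(X|Z) + H(Y|Z) - H(X,Y|Z)

H(Z) = 0.6881
H(X,Z) = 1.3578 → H(X|Z) = 0.6696
H(Y,Z) = 1.3578 → H(Y|Z) = 0.6696
H(X,Y,Z) = 2.0127 → H(X,Y|Z) = 1.3246

I(X;Y|Z) = 0.6696 + 0.6696 - 1.3246 = 0.0147 nats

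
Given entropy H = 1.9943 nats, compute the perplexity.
7.3471

Perplexity is e^H (or exp(H) for natural log).

H = 1.9943 nats
Perplexity = e^1.9943 = 7.3471

Interpretation: The model's uncertainty is equivalent to choosing uniformly among 7.3 options.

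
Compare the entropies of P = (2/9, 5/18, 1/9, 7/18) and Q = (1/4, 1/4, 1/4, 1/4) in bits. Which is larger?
Q

Computing entropies in bits:
H(P) = 1.8776
H(Q) = 2.0000

Distribution Q has higher entropy.

Intuition: The distribution closer to uniform (more spread out) has higher entropy.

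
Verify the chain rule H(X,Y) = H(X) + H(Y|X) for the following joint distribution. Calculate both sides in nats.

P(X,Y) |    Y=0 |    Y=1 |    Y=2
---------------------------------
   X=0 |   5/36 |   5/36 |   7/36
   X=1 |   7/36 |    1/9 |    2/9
H(X,Y) = 1.7636, H(X) = 0.6916, H(Y|X) = 1.0720 (all in nats)

Chain rule: H(X,Y) = H(X) + H(Y|X)

Left side — joint entropy directly:
H(X,Y) = -Σ p(x,y) log p(x,y) = 1.7636 nats

Right side — compute H(Y|X) from the conditional distributions:
P(X) = (17/36, 19/36), so H(X) = 0.6916 nats
H(Y|X) = Σ_x P(X=x) · H(Y|X=x):
  P(Y|X=0) = (5/17, 5/17, 7/17), H(Y|X=0) = 1.0852, weight P(X=0) = 17/36
  P(Y|X=1) = (7/19, 4/19, 8/19), H(Y|X=1) = 1.0601, weight P(X=1) = 19/36
H(Y|X) = 1.0720 nats

H(X) + H(Y|X) = 0.6916 + 1.0720 = 1.7636 nats

Both sides equal 1.7636 nats. ✓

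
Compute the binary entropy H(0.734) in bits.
0.8357 bits

The binary entropy function is:
H(p) = -p log(p) - (1-p) log(1-p)

H(0.734) = -0.734 × log_2(0.734) - 0.266 × log_2(0.266)
H(0.734) = 0.8357 bits

Note: Binary entropy is maximized at p=0.5 (H=1 bit) and minimized at p=0 or p=1 (H=0).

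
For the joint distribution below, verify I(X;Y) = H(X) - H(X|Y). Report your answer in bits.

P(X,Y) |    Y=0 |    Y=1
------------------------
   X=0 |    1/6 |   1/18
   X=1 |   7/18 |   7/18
I(X;Y) = 0.0330 bits

Mutual information has multiple equivalent forms:
- I(X;Y) = H(X) - H(X|Y)
- I(X;Y) = H(Y) - H(Y|X)
- I(X;Y) = H(X) + H(Y) - H(X,Y)

Computing all quantities:
H(X) = 0.7642, H(Y) = 0.9911, H(X,Y) = 1.7223
H(X|Y) = 0.7312, H(Y|X) = 0.9581

Verification:
H(X) - H(X|Y) = 0.7642 - 0.7312 = 0.0330
H(Y) - H(Y|X) = 0.9911 - 0.9581 = 0.0330
H(X) + H(Y) - H(X,Y) = 0.7642 + 0.9911 - 1.7223 = 0.0330

All forms give I(X;Y) = 0.0330 bits. ✓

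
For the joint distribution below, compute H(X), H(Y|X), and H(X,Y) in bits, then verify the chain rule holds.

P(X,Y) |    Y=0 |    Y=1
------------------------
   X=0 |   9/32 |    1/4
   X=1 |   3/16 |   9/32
H(X,Y) = 1.9822, H(X) = 0.9972, H(Y|X) = 0.9851 (all in bits)

Chain rule: H(X,Y) = H(X) + H(Y|X)

Left side — joint entropy directly:
H(X,Y) = -Σ p(x,y) log p(x,y) = 1.9822 bits

Right side — compute H(Y|X) from the conditional distributions:
P(X) = (17/32, 15/32), so H(X) = 0.9972 bits
H(Y|X) = Σ_x P(X=x) · H(Y|X=x):
  P(Y|X=0) = (9/17, 8/17), H(Y|X=0) = 0.9975, weight P(X=0) = 17/32
  P(Y|X=1) = (2/5, 3/5), H(Y|X=1) = 0.9710, weight P(X=1) = 15/32
H(Y|X) = 0.9851 bits

H(X) + H(Y|X) = 0.9972 + 0.9851 = 1.9822 bits

Both sides equal 1.9822 bits. ✓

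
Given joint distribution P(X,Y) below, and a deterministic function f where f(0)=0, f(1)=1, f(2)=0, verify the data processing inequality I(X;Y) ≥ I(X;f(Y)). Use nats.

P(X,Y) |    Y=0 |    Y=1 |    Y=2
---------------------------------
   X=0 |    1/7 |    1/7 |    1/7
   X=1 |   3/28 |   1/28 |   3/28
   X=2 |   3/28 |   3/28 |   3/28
I(X;Y) = 0.0184, I(X;f(Y)) = 0.0184, inequality holds: 0.0184 ≥ 0.0184

Data Processing Inequality: For any Markov chain X → Y → Z, we have I(X;Y) ≥ I(X;Z).

Here Z = f(Y) is a deterministic function of Y, forming X → Y → Z.

Original I(X;Y) = 0.0184 nats

After applying f:
P(X,Z) where Z=f(Y):
- P(X,Z=0) = P(X,Y=0) + P(X,Y=2)
- P(X,Z=1) = P(X,Y=1)

I(X;Z) = I(X;f(Y)) = 0.0184 nats

Verification: 0.0184 ≥ 0.0184 ✓

Information cannot be created by processing; the function f can only lose information about X.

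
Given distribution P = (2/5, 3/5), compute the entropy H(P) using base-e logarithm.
0.6730 nats

Shannon entropy is H(X) = -Σ p(x) log p(x).

For P = (2/5, 3/5):
H = -2/5 × log_e(2/5) -3/5 × log_e(3/5)
H = 0.6730 nats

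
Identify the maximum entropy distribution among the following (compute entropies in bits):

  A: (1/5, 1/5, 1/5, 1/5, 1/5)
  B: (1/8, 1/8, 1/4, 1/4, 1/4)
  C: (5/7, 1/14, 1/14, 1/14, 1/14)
A

For a discrete distribution over n outcomes, entropy is maximized by the uniform distribution.

Computing entropies:
H(A) = 2.3219 bits
H(B) = 2.2500 bits
H(C) = 1.4345 bits

The uniform distribution (where all probabilities equal 1/5) achieves the maximum entropy of log_2(5) = 2.3219 bits.

Distribution A has the highest entropy.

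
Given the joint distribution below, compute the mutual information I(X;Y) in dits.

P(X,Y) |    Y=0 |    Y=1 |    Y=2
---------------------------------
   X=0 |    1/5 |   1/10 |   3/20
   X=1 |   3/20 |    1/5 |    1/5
0.0083 dits

Mutual information: I(X;Y) = H(X) + H(Y) - H(X,Y)

Marginals:
P(X) = (9/20, 11/20), H(X) = 0.2989 dits
P(Y) = (7/20, 3/10, 7/20), H(Y) = 0.4760 dits

Joint entropy: H(X,Y) = 0.7666 dits

I(X;Y) = 0.2989 + 0.4760 - 0.7666 = 0.0083 dits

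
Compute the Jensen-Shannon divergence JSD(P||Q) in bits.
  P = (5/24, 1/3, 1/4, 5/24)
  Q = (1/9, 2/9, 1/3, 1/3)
0.0337 bits

Jensen-Shannon divergence is:
JSD(P||Q) = 0.5 × D_KL(P||M) + 0.5 × D_KL(Q||M)
where M = 0.5 × (P + Q) is the mixture distribution.

M = 0.5 × (5/24, 1/3, 1/4, 5/24) + 0.5 × (1/9, 2/9, 1/3, 1/3) = (0.159722, 5/18, 7/24, 0.270833)

D_KL(P||M) = 0.0331 bits
D_KL(Q||M) = 0.0344 bits

JSD(P||Q) = 0.5 × 0.0331 + 0.5 × 0.0344 = 0.0337 bits

Unlike KL divergence, JSD is symmetric and bounded: 0 ≤ JSD ≤ log(2).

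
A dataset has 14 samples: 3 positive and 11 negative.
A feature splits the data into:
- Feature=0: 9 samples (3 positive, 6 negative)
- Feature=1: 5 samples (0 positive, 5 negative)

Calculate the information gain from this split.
0.1593 bits

Information Gain = H(Y) - H(Y|Feature)

Before split:
P(positive) = 3/14 = 0.2143
H(Y) = 0.7496 bits

After split:
Feature=0: H = 0.9183 bits (weight = 9/14)
Feature=1: H = 0.0000 bits (weight = 5/14)
H(Y|Feature) = (9/14)×0.9183 + (5/14)×0.0000 = 0.5903 bits

Information Gain = 0.7496 - 0.5903 = 0.1593 bits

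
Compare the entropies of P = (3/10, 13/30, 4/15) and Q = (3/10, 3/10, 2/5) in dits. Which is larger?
Q

Computing entropies in dits:
H(P) = 0.4673
H(Q) = 0.4729

Distribution Q has higher entropy.

Intuition: The distribution closer to uniform (more spread out) has higher entropy.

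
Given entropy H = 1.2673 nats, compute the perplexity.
3.5513

Perplexity is e^H (or exp(H) for natural log).

H = 1.2673 nats
Perplexity = e^1.2673 = 3.5513

Interpretation: The model's uncertainty is equivalent to choosing uniformly among 3.6 options.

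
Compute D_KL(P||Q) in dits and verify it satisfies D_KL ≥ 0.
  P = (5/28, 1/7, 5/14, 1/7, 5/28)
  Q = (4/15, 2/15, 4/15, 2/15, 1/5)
0.0140 dits

KL divergence satisfies the Gibbs inequality: D_KL(P||Q) ≥ 0 for all distributions P, Q.

D_KL(P||Q) = Σ p(x) log(p(x)/q(x))
Term by term:
  x=0: 5/28 × log_10[(5/28)/(4/15)] = -0.0311
  x=1: 1/7 × log_10[(1/7)/(2/15)] = 0.0043
  x=2: 5/14 × log_10[(5/14)/(4/15)] = 0.0453
  x=3: 1/7 × log_10[(1/7)/(2/15)] = 0.0043
  x=4: 5/28 × log_10[(5/28)/(1/5)] = -0.0088
D_KL(P||Q) = 0.0140 dits

D_KL(P||Q) = 0.0140 ≥ 0 ✓

This non-negativity is a fundamental property: relative entropy cannot be negative because it measures how different Q is from P.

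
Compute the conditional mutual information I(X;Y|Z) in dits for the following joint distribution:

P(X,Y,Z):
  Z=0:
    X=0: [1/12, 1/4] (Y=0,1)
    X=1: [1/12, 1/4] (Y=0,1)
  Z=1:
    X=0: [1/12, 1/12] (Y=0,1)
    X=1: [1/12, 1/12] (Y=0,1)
0.0000 dits

Conditional mutual information: I(X;Y|Z) = H(X|Z) + H(Y|Z) - H(X,Y|Z)

H(Z) = 0.2764
H(X,Z) = 0.5775 → H(X|Z) = 0.3010
H(Y,Z) = 0.5396 → H(Y|Z) = 0.2632
H(X,Y,Z) = 0.8406 → H(X,Y|Z) = 0.5642

I(X;Y|Z) = 0.3010 + 0.2632 - 0.5642 = 0.0000 dits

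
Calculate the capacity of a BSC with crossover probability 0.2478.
0.1922 bits

For a binary symmetric channel (BSC) with error probability p:
Capacity C = 1 - H(p) bits per symbol

where H(p) = -p log₂(p) - (1-p) log₂(1-p) is the binary entropy function.

H(0.2478) = 0.8078 bits
C = 1 - 0.8078 = 0.1922 bits per symbol

This means we can reliably transmit up to 0.1922 bits of information per channel use.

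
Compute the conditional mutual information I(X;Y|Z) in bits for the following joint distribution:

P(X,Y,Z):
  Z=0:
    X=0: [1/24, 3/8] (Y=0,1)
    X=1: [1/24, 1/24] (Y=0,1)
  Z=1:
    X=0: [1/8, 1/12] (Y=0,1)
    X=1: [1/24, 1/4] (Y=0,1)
0.1306 bits

Conditional mutual information: I(X;Y|Z) = H(X|Z) + H(Y|Z) - H(X,Y|Z)

H(Z) = 1.0000
H(X,Z) = 1.8149 → H(X|Z) = 0.8149
H(Y,Z) = 1.7842 → H(Y|Z) = 0.7842
H(X,Y,Z) = 2.4685 → H(X,Y|Z) = 1.4685

I(X;Y|Z) = 0.8149 + 0.7842 - 1.4685 = 0.1306 bits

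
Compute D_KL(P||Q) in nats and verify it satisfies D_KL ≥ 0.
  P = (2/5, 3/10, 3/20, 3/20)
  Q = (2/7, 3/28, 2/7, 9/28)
0.2325 nats

KL divergence satisfies the Gibbs inequality: D_KL(P||Q) ≥ 0 for all distributions P, Q.

D_KL(P||Q) = Σ p(x) log(p(x)/q(x))
Term by term:
  x=0: 2/5 × log_e[(2/5)/(2/7)] = 0.1346
  x=1: 3/10 × log_e[(3/10)/(3/28)] = 0.3089
  x=2: 3/20 × log_e[(3/20)/(2/7)] = -0.0967
  x=3: 3/20 × log_e[(3/20)/(9/28)] = -0.1143
D_KL(P||Q) = 0.2325 nats

D_KL(P||Q) = 0.2325 ≥ 0 ✓

This non-negativity is a fundamental property: relative entropy cannot be negative because it measures how different Q is from P.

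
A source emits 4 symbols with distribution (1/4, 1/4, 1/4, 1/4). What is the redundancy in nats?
0.0000 nats

Redundancy measures how far a source is from maximum entropy:
R = H_max - H(X)

Maximum entropy for 4 symbols: H_max = log_e(4) = 1.3863 nats
Actual entropy: H(X) = 1.3863 nats
Redundancy: R = 1.3863 - 1.3863 = 0.0000 nats

This redundancy represents potential for compression: the source could be compressed by 0.0000 nats per symbol.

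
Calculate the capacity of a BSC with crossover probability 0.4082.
0.0245 bits

For a binary symmetric channel (BSC) with error probability p:
Capacity C = 1 - H(p) bits per symbol

where H(p) = -p log₂(p) - (1-p) log₂(1-p) is the binary entropy function.

H(0.4082) = 0.9755 bits
C = 1 - 0.9755 = 0.0245 bits per symbol

This means we can reliably transmit up to 0.0245 bits of information per channel use.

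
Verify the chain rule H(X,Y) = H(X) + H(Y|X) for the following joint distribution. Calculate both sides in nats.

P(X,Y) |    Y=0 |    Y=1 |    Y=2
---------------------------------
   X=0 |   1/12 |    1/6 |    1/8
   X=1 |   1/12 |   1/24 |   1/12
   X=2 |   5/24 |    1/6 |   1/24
H(X,Y) = 2.0700, H(X) = 1.0594, H(Y|X) = 1.0107 (all in nats)

Chain rule: H(X,Y) = H(X) + H(Y|X)

Left side — joint entropy directly:
H(X,Y) = -Σ p(x,y) log p(x,y) = 2.0700 nats

Right side — compute H(Y|X) from the conditional distributions:
P(X) = (3/8, 5/24, 5/12), so H(X) = 1.0594 nats
H(Y|X) = Σ_x P(X=x) · H(Y|X=x):
  P(Y|X=0) = (2/9, 4/9, 1/3), H(Y|X=0) = 1.0609, weight P(X=0) = 3/8
  P(Y|X=1) = (2/5, 1/5, 2/5), H(Y|X=1) = 1.0549, weight P(X=1) = 5/24
  P(Y|X=2) = (1/2, 2/5, 1/10), H(Y|X=2) = 0.9433, weight P(X=2) = 5/12
H(Y|X) = 1.0107 nats

H(X) + H(Y|X) = 1.0594 + 1.0107 = 2.0700 nats

Both sides equal 2.0700 nats. ✓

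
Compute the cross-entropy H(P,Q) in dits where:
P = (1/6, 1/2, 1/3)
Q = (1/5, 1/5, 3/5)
0.5399 dits

Cross-entropy: H(P,Q) = -Σ p(x) log q(x)

Alternatively: H(P,Q) = H(P) + D_KL(P||Q)
H(P) = 0.4392 dits
D_KL(P||Q) = 0.1007 dits

H(P,Q) = 0.4392 + 0.1007 = 0.5399 dits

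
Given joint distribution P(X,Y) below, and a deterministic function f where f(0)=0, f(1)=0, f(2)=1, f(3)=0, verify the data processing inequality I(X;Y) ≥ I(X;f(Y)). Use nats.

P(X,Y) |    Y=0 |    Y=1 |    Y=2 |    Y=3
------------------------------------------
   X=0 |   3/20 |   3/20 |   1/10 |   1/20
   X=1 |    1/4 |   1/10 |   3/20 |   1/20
I(X;Y) = 0.0177, I(X;f(Y)) = 0.0017, inequality holds: 0.0177 ≥ 0.0017

Data Processing Inequality: For any Markov chain X → Y → Z, we have I(X;Y) ≥ I(X;Z).

Here Z = f(Y) is a deterministic function of Y, forming X → Y → Z.

Original I(X;Y) = 0.0177 nats

After applying f:
P(X,Z) where Z=f(Y):
- P(X,Z=0) = P(X,Y=0) + P(X,Y=1) + P(X,Y=3)
- P(X,Z=1) = P(X,Y=2)

I(X;Z) = I(X;f(Y)) = 0.0017 nats

Verification: 0.0177 ≥ 0.0017 ✓

Information cannot be created by processing; the function f can only lose information about X.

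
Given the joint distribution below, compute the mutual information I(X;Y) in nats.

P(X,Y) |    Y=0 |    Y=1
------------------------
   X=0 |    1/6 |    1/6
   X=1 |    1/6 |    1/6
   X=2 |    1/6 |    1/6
0.0000 nats

Mutual information: I(X;Y) = H(X) + H(Y) - H(X,Y)

Marginals:
P(X) = (1/3, 1/3, 1/3), H(X) = 1.0986 nats
P(Y) = (1/2, 1/2), H(Y) = 0.6931 nats

Joint entropy: H(X,Y) = 1.7918 nats

I(X;Y) = 1.0986 + 0.6931 - 1.7918 = 0.0000 nats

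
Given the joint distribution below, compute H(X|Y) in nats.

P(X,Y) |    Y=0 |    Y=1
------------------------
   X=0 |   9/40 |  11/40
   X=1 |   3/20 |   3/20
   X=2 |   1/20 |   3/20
1.0123 nats

Using the chain rule: H(X|Y) = H(X,Y) - H(Y)

First, compute H(X,Y) = 1.6941 nats

Marginal P(Y) = (17/40, 23/40)
H(Y) = 0.6819 nats

H(X|Y) = H(X,Y) - H(Y) = 1.6941 - 0.6819 = 1.0123 nats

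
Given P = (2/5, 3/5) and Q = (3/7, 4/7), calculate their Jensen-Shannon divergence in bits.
0.0006 bits

Jensen-Shannon divergence is:
JSD(P||Q) = 0.5 × D_KL(P||M) + 0.5 × D_KL(Q||M)
where M = 0.5 × (P + Q) is the mixture distribution.

M = 0.5 × (2/5, 3/5) + 0.5 × (3/7, 4/7) = (0.414286, 0.585714)

D_KL(P||M) = 0.0006 bits
D_KL(Q||M) = 0.0006 bits

JSD(P||Q) = 0.5 × 0.0006 + 0.5 × 0.0006 = 0.0006 bits

Unlike KL divergence, JSD is symmetric and bounded: 0 ≤ JSD ≤ log(2).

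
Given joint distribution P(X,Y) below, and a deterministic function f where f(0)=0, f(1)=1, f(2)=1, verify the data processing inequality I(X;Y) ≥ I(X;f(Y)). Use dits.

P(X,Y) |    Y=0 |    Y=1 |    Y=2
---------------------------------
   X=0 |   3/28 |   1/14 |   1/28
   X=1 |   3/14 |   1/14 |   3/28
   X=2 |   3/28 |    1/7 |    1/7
I(X;Y) = 0.0187, I(X;f(Y)) = 0.0145, inequality holds: 0.0187 ≥ 0.0145

Data Processing Inequality: For any Markov chain X → Y → Z, we have I(X;Y) ≥ I(X;Z).

Here Z = f(Y) is a deterministic function of Y, forming X → Y → Z.

Original I(X;Y) = 0.0187 dits

After applying f:
P(X,Z) where Z=f(Y):
- P(X,Z=0) = P(X,Y=0)
- P(X,Z=1) = P(X,Y=1) + P(X,Y=2)

I(X;Z) = I(X;f(Y)) = 0.0145 dits

Verification: 0.0187 ≥ 0.0145 ✓

Information cannot be created by processing; the function f can only lose information about X.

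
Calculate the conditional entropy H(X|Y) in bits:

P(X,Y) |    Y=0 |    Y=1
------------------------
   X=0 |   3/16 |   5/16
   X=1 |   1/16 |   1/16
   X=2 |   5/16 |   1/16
1.2629 bits

Using the chain rule: H(X|Y) = H(X,Y) - H(Y)

First, compute H(X,Y) = 2.2516 bits

Marginal P(Y) = (9/16, 7/16)
H(Y) = 0.9887 bits

H(X|Y) = H(X,Y) - H(Y) = 2.2516 - 0.9887 = 1.2629 bits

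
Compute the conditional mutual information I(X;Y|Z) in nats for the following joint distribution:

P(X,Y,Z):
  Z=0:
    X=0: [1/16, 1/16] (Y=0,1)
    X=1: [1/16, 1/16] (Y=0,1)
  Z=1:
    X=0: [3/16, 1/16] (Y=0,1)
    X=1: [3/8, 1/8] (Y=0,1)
0.0000 nats

Conditional mutual information: I(X;Y|Z) = H(X|Z) + H(Y|Z) - H(X,Y|Z)

H(Z) = 0.5623
H(X,Z) = 1.2130 → H(X|Z) = 0.6507
H(Y,Z) = 1.1574 → H(Y|Z) = 0.5950
H(X,Y,Z) = 1.8080 → H(X,Y|Z) = 1.2457

I(X;Y|Z) = 0.6507 + 0.5950 - 1.2457 = 0.0000 nats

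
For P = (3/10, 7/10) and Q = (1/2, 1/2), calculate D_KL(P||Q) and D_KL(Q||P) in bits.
D_KL(P||Q) = 0.1187, D_KL(Q||P) = 0.1258

KL divergence is not symmetric: D_KL(P||Q) ≠ D_KL(Q||P) in general.

D_KL(P||Q) = 0.1187 bits
D_KL(Q||P) = 0.1258 bits

No, they are not equal!

This asymmetry is why KL divergence is not a true distance metric.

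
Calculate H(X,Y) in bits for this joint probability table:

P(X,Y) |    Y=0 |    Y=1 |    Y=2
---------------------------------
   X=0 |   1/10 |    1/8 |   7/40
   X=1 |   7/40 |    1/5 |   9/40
2.5359 bits

Joint entropy is H(X,Y) = -Σ_{x,y} p(x,y) log p(x,y).

Summing over all non-zero entries:
H(X,Y) = -[1/10·log_2(1/10) + 1/8·log_2(1/8) + 7/40·log_2(7/40) + 7/40·log_2(7/40) + 1/5·log_2(1/5) + 9/40·log_2(9/40)]
H(X,Y) = 2.5359 bits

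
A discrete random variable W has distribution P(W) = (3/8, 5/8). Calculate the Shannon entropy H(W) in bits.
0.9544 bits

Shannon entropy is H(X) = -Σ p(x) log p(x).

For P = (3/8, 5/8):
H = -3/8 × log_2(3/8) -5/8 × log_2(5/8)
H = 0.9544 bits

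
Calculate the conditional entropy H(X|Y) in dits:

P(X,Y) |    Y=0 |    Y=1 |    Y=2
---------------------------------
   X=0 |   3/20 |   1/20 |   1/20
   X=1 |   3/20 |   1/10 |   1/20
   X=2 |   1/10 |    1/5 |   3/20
0.4364 dits

Using the chain rule: H(X|Y) = H(X,Y) - H(Y)

First, compute H(X,Y) = 0.9057 dits

Marginal P(Y) = (2/5, 7/20, 1/4)
H(Y) = 0.4693 dits

H(X|Y) = H(X,Y) - H(Y) = 0.9057 - 0.4693 = 0.4364 dits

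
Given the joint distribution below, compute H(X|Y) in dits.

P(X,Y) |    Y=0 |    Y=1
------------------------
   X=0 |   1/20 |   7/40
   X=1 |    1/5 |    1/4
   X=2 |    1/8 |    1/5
0.4532 dits

Using the chain rule: H(X|Y) = H(X,Y) - H(Y)

First, compute H(X,Y) = 0.7405 dits

Marginal P(Y) = (3/8, 5/8)
H(Y) = 0.2873 dits

H(X|Y) = H(X,Y) - H(Y) = 0.7405 - 0.2873 = 0.4532 dits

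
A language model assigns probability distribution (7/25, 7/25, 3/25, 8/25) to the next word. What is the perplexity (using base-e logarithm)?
3.7883

Perplexity is e^H (or exp(H) for natural log).

First, H = -Σ p log p = 1.3319 nats
Perplexity = e^1.3319 = 3.7883

Interpretation: The model's uncertainty is equivalent to choosing uniformly among 3.8 options.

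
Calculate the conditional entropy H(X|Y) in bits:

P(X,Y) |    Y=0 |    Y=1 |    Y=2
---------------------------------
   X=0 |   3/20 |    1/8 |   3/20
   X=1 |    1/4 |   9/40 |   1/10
0.9536 bits

Using the chain rule: H(X|Y) = H(X,Y) - H(Y)

First, compute H(X,Y) = 2.5125 bits

Marginal P(Y) = (2/5, 7/20, 1/4)
H(Y) = 1.5589 bits

H(X|Y) = H(X,Y) - H(Y) = 2.5125 - 1.5589 = 0.9536 bits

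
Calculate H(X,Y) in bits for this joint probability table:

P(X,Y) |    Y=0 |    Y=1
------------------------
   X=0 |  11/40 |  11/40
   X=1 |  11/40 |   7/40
1.9766 bits

Joint entropy is H(X,Y) = -Σ_{x,y} p(x,y) log p(x,y).

Summing over all non-zero entries:
H(X,Y) = -[11/40·log_2(11/40) + 11/40·log_2(11/40) + 11/40·log_2(11/40) + 7/40·log_2(7/40)]
H(X,Y) = 1.9766 bits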